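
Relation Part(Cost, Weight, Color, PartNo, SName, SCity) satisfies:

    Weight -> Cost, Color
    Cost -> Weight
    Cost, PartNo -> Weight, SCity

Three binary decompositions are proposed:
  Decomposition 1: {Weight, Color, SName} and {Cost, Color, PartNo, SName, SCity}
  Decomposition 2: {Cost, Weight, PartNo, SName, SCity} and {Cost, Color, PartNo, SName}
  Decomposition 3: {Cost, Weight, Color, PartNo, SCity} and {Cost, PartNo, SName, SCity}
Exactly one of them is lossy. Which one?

Decomposition 1

Decomposition 1: common = {Color, SName}, closure = {Color, SName} → lossy.
Decomposition 2: common = {Cost, PartNo, SName}, closure = {Cost, Weight, Color, PartNo, SName, SCity} → lossless.
Decomposition 3: common = {Cost, PartNo, SCity}, closure = {Cost, Weight, Color, PartNo, SCity} → lossless.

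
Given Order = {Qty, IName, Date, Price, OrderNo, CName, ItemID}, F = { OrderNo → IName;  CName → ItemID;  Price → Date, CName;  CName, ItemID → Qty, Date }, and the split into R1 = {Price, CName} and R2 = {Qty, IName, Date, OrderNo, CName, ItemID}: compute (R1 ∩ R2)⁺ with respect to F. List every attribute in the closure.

Qty, Date, CName, ItemID

R1 ∩ R2 = {CName}.
CName → ItemID applies, adding ItemID
CName, ItemID → Qty, Date applies, adding Qty, Date
Closure: {Qty, Date, CName, ItemID}.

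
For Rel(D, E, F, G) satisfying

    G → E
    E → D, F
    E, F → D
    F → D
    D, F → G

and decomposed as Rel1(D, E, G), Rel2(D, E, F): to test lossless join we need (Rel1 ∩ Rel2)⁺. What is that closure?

D, E, F, G

Rel1 ∩ Rel2 = {D, E}.
E → D, F applies, adding F
D, F → G applies, adding G
Closure: {D, E, F, G}.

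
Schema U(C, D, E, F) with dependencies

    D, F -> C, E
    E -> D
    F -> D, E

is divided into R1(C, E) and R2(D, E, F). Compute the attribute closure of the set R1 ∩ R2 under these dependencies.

R1 ∩ R2 = {E}.
E → D applies, adding D
Closure: {D, E}.

D, E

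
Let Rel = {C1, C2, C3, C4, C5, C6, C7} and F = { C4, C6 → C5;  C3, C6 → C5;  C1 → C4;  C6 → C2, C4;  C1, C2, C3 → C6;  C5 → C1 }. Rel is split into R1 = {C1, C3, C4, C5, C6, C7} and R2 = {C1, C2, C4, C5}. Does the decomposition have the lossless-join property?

Common attributes: R1 ∩ R2 = {C1, C4, C5}.
No dependency enlarges {C1, C4, C5}, so (C1, C4, C5)⁺ = {C1, C4, C5}.
The closure contains neither all of R1 = {C1, C3, C4, C5, C6, C7} nor all of R2 = {C1, C2, C4, C5}, so the common attributes are not a superkey of either fragment. The join is lossy.

No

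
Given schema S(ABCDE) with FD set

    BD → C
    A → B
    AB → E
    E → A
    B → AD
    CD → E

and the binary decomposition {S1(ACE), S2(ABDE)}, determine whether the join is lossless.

Yes

Common attributes: S1 ∩ S2 = {AE}.
Closure of {AE}: A → B applies, adding B; B → AD applies, adding D; BD → C applies, adding C. So (AE)⁺ = {ABCDE}.
This closure contains every attribute of S1, so S1 ∩ S2 → S1. The join is lossless.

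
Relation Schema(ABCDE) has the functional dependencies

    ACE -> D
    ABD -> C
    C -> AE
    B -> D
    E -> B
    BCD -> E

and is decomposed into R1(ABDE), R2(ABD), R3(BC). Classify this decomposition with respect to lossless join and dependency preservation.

Lossless test (chase): Rows 1 and 2 agree on ABD; apply ABD→C and equate their C entries. Rows 1 and 2 agree on C; apply C→AE and equate their AE entries. Rows 1 and 3 agree on B; apply B→D and equate their D entries. No row becomes fully distinguished — the join is lossy.
Dependency preservation: the restricted closure of {ABD} across the fragments never reaches {C}, so ABD → C cannot be enforced without a join — not preserved.

lossy and not dependency-preserving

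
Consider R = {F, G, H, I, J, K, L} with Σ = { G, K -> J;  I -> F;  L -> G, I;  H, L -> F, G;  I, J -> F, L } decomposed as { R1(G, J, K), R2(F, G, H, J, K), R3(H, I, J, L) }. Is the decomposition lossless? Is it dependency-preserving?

lossy and not dependency-preserving

Lossless test (chase): applying each FD to every pair of rows produces no changes in the tableau, so no row becomes fully distinguished — the join is lossy.
Dependency preservation: the restricted closure of {I} across the fragments never reaches {F}, so I → F cannot be enforced without a join — not preserved.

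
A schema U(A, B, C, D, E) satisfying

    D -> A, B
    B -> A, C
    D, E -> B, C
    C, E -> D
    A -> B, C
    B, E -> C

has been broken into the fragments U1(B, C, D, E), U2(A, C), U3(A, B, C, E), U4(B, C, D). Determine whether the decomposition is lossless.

Chase test. Columns are A, B, C, D, E; row i has aⱼ where attribute j ∈ Ui, else bᵢⱼ.
Initial tableau (one row per fragment):
  row 1: b11 a2 a3 a4 a5
  row 2: a1 b22 a3 b24 b25
  row 3: a1 a2 a3 b34 a5
  row 4: b41 a2 a3 a4 b45
Rows 1 and 4 agree on D; apply D→A, B and equate their A, B entries.
Rows 1 and 3 agree on B; apply B→A, C and equate their A, C entries.
Rows 1 and 3 agree on C, E; apply C, E→D and equate their D entries.
Rows 1 and 2 agree on A; apply A→B, C and equate their B, C entries.
Row 1 is now all distinguished symbols — the join is lossless.

Yes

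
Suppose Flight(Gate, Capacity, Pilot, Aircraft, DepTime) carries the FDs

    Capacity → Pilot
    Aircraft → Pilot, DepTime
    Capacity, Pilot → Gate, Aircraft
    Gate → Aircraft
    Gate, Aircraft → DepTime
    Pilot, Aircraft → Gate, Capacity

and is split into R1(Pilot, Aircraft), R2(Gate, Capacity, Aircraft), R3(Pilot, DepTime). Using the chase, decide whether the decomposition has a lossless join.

Chase test. Columns are Gate, Capacity, Pilot, Aircraft, DepTime; row i has aⱼ where attribute j ∈ Ri, else bᵢⱼ.
Initial tableau (one row per fragment):
  row 1: b11 b12 a3 a4 b15
  row 2: a1 a2 b23 a4 b25
  row 3: b31 b32 a3 b34 a5
Rows 1 and 2 agree on Aircraft; apply Aircraft→Pilot, DepTime and equate their Pilot, DepTime entries.
Rows 1 and 2 agree on Pilot, Aircraft; apply Pilot, Aircraft→Gate, Capacity and equate their Gate, Capacity entries.
No row becomes fully distinguished — the join is lossy.

No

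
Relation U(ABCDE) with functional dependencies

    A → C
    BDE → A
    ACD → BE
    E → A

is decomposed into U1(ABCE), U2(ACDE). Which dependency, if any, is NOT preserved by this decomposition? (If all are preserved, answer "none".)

ACD → BE

Check ACD → BE: no single fragment contains all of {ABCDE}, and the restricted closure of {ACD} across the fragments never reaches {BE}.
A → C is preserved.
BDE → A is preserved.
E → A is preserved.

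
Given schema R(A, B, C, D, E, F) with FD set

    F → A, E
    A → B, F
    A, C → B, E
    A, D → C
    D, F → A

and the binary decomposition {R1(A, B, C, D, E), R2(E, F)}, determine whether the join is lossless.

Common attributes: R1 ∩ R2 = {E}.
No dependency enlarges {E}, so (E)⁺ = {E}.
The closure contains neither all of R1 = {A, B, C, D, E} nor all of R2 = {E, F}, so the common attributes are not a superkey of either fragment. The join is lossy.

No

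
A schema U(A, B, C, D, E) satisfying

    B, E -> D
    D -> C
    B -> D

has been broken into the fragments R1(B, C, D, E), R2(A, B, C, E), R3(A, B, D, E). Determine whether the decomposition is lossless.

Yes

Chase test. Columns are A, B, C, D, E; row i has aⱼ where attribute j ∈ Ri, else bᵢⱼ.
Initial tableau (one row per fragment):
  row 1: b11 a2 a3 a4 a5
  row 2: a1 a2 a3 b24 a5
  row 3: a1 a2 b33 a4 a5
Rows 1 and 2 agree on B, E; apply B, E→D and equate their D entries.
Rows 1 and 3 agree on D; apply D→C and equate their C entries.
Row 2 is now all distinguished symbols — the join is lossless.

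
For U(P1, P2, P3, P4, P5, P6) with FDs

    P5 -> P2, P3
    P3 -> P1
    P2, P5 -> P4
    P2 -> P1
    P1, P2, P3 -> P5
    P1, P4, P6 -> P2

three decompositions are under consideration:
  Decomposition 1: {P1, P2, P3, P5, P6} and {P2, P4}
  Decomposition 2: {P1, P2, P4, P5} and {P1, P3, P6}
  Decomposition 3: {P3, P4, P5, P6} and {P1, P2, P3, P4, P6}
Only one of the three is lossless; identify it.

Decomposition 1: common = {P2}, closure = {P1, P2} → lossy.
Decomposition 2: common = {P1}, closure = {P1} → lossy.
Decomposition 3: common = {P3, P4, P6}, closure = {P1, P2, P3, P4, P5, P6} → lossless.

Decomposition 3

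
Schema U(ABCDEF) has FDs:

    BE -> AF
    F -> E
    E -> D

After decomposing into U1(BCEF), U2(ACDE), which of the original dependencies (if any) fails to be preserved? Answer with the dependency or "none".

Check BE → AF: no single fragment contains all of {ABEF}, and the restricted closure of {BE} across the fragments never reaches {AF}.
F → E is preserved.
E → D is preserved.

BE -> AF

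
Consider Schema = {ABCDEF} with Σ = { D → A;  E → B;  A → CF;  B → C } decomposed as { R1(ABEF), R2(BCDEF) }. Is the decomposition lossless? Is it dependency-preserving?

lossy and not dependency-preserving

Lossless test: (BEF)⁺ = {BCEF}, which is a superkey of neither fragment — lossy.
Dependency preservation: the restricted closure of {D} across the fragments never reaches {A}, so D → A cannot be enforced without a join — not preserved.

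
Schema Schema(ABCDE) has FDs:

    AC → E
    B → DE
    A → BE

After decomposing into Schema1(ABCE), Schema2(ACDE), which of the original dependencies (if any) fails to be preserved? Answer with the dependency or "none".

B → DE

Check B → DE: no single fragment contains all of {BDE}, and the restricted closure of {B} across the fragments never reaches {DE}.
AC → E is preserved.
A → BE is preserved.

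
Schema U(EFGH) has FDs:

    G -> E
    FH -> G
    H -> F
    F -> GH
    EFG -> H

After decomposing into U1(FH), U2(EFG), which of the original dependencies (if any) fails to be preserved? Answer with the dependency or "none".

G → E lies within U2.
FH → G: restricted closure across fragments reaches G.
H → F lies within U1.
F → GH: restricted closure across fragments reaches GH.
EFG → H: restricted closure across fragments reaches H.
Every dependency is enforceable on the fragments, so the decomposition is dependency-preserving.

none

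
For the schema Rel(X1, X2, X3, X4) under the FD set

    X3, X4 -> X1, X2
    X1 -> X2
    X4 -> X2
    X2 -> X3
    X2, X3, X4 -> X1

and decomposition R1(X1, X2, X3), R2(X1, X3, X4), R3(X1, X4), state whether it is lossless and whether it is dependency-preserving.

lossless and dependency-preserving

Lossless test (chase): Rows 1 and 2 agree on X1; apply X1→X2 and equate their X2 entries. Rows 1 and 3 agree on X1; apply X1→X2 and equate their X2 entries. Rows 1 and 3 agree on X2; apply X2→X3 and equate their X3 entries. Row 2 is now all distinguished symbols — the join is lossless.
Dependency preservation: X3, X4 → X1, X2; X4 → X2; X2, X3, X4 → X1 are not contained in any single fragment, but the restricted closure of each left-hand side across the fragments still reaches the right-hand side; the remaining FDs each lie inside some fragment. All dependencies are preserved.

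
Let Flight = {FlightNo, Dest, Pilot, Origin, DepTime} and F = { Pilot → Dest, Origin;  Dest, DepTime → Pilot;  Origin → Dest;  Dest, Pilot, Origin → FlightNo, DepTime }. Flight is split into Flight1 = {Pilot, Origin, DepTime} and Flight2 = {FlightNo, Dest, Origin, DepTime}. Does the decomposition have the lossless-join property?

Common attributes: Flight1 ∩ Flight2 = {Origin, DepTime}.
Closure of {Origin, DepTime}: Origin → Dest applies, adding Dest; Dest, DepTime → Pilot applies, adding Pilot; Dest, Pilot, Origin → FlightNo, DepTime applies, adding FlightNo. So (Origin, DepTime)⁺ = {FlightNo, Dest, Pilot, Origin, DepTime}.
This closure contains every attribute of Flight1, so Flight1 ∩ Flight2 → Flight1. The join is lossless.

Yes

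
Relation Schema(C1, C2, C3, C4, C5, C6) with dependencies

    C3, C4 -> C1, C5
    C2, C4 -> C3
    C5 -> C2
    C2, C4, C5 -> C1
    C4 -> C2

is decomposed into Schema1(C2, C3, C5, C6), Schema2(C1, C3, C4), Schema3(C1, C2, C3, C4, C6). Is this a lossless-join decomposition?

Chase test. Columns are C1, C2, C3, C4, C5, C6; row i has aⱼ where attribute j ∈ Schemai, else bᵢⱼ.
Initial tableau (one row per fragment):
  row 1: b11 a2 a3 b14 a5 a6
  row 2: a1 b22 a3 a4 b25 b26
  row 3: a1 a2 a3 a4 b35 a6
Rows 2 and 3 agree on C3, C4; apply C3, C4→C1, C5 and equate their C1, C5 entries.
Rows 2 and 3 agree on C5; apply C5→C2 and equate their C2 entries.
No row becomes fully distinguished — the join is lossy.

No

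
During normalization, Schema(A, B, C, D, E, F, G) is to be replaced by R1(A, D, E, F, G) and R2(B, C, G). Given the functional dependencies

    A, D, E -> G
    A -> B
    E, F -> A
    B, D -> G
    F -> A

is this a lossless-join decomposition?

No

Common attributes: R1 ∩ R2 = {G}.
No dependency enlarges {G}, so (G)⁺ = {G}.
The closure contains neither all of R1 = {A, D, E, F, G} nor all of R2 = {B, C, G}, so the common attributes are not a superkey of either fragment. The join is lossy.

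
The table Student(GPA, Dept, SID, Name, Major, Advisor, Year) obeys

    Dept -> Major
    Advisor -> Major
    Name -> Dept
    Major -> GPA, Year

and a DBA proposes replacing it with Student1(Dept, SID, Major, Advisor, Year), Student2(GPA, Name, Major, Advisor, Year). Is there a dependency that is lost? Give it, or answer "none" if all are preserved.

Check Name → Dept: no single fragment contains all of {Dept, Name}, and the restricted closure of {Name} across the fragments never reaches {Dept}.
Dept → Major is preserved.
Advisor → Major is preserved.
Major → GPA, Year is preserved.

Name -> Dept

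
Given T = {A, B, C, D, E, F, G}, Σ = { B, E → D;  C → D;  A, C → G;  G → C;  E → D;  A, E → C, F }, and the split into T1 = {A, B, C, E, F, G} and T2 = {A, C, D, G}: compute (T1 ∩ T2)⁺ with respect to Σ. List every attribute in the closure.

A, C, D, G

T1 ∩ T2 = {A, C, G}.
C → D applies, adding D
Closure: {A, C, D, G}.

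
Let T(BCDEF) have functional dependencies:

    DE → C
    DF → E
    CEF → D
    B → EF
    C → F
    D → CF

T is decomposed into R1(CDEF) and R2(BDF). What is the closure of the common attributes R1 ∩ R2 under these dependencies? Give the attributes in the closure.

CDEF

R1 ∩ R2 = {DF}.
DF → E applies, adding E
D → CF applies, adding C
Closure: {CDEF}.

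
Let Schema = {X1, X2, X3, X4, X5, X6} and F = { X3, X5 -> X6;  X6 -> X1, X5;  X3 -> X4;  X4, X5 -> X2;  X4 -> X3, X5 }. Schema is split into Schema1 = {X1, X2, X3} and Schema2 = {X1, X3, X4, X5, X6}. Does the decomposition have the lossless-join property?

Common attributes: Schema1 ∩ Schema2 = {X1, X3}.
Closure of {X1, X3}: X3 → X4 applies, adding X4; X4 → X3, X5 applies, adding X5; X3, X5 → X6 applies, adding X6; X4, X5 → X2 applies, adding X2. So (X1, X3)⁺ = {X1, X2, X3, X4, X5, X6}.
This closure contains every attribute of Schema1, so Schema1 ∩ Schema2 → Schema1. The join is lossless.

Yes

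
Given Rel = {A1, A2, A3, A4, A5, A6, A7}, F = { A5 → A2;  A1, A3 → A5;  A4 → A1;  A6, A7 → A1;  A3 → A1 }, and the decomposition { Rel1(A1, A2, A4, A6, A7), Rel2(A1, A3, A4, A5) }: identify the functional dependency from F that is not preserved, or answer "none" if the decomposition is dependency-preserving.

A5 → A2

Check A5 → A2: no single fragment contains all of {A2, A5}, and the restricted closure of {A5} across the fragments never reaches {A2}.
A1, A3 → A5 is preserved.
A4 → A1 is preserved.
A6, A7 → A1 is preserved.
A3 → A1 is preserved.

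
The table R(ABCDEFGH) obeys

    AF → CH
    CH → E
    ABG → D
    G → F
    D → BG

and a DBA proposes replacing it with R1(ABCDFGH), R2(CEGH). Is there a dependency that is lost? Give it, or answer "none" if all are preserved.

AF → CH lies within R1.
CH → E lies within R2.
ABG → D lies within R1.
G → F lies within R1.
D → BG lies within R1.
Every dependency is enforceable on the fragments, so the decomposition is dependency-preserving.

none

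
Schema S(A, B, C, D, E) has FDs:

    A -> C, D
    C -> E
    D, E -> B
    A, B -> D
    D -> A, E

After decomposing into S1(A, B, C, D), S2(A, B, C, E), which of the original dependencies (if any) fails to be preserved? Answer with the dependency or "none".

A → C, D lies within S1.
C → E lies within S2.
D, E → B: restricted closure across fragments reaches B.
A, B → D lies within S1.
D → A, E: restricted closure across fragments reaches A, E.
Every dependency is enforceable on the fragments, so the decomposition is dependency-preserving.

none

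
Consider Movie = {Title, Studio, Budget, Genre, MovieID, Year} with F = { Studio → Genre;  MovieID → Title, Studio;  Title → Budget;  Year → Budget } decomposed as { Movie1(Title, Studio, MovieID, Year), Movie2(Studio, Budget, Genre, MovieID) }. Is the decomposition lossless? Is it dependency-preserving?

Lossless test: (Studio, MovieID)⁺ = {Title, Studio, Budget, Genre, MovieID}, which contains all of one fragment — lossless.
Dependency preservation: the restricted closure of {Title} across the fragments never reaches {Budget}, so Title → Budget cannot be enforced without a join — not preserved.

lossless but not dependency-preserving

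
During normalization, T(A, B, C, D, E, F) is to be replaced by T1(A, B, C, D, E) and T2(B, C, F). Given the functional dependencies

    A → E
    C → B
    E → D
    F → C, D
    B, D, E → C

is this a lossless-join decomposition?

Common attributes: T1 ∩ T2 = {B, C}.
No dependency enlarges {B, C}, so (B, C)⁺ = {B, C}.
The closure contains neither all of T1 = {A, B, C, D, E} nor all of T2 = {B, C, F}, so the common attributes are not a superkey of either fragment. The join is lossy.

No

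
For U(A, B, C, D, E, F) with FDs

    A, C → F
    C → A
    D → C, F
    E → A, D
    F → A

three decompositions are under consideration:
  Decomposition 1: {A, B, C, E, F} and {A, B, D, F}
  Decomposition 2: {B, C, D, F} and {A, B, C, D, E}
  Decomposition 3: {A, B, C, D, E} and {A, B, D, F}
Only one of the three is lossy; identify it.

Decomposition 1: common = {A, B, F}, closure = {A, B, F} → lossy.
Decomposition 2: common = {B, C, D}, closure = {A, B, C, D, F} → lossless.
Decomposition 3: common = {A, B, D}, closure = {A, B, C, D, F} → lossless.

Decomposition 1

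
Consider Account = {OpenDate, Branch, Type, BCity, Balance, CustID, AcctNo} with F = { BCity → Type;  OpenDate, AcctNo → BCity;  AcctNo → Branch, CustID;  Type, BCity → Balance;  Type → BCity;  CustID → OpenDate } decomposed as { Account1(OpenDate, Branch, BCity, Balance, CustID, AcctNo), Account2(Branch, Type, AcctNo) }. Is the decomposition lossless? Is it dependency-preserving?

lossless but not dependency-preserving

Lossless test: (Branch, AcctNo)⁺ = {OpenDate, Branch, Type, BCity, Balance, CustID, AcctNo}, which contains all of one fragment — lossless.
Dependency preservation: the restricted closure of {BCity} across the fragments never reaches {Type}, so BCity → Type cannot be enforced without a join — not preserved.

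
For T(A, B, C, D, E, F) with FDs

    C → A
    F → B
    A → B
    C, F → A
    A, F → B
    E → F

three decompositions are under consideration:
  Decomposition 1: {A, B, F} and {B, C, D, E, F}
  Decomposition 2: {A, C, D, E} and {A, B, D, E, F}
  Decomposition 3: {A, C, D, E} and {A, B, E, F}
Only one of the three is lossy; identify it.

Decomposition 1

Decomposition 1: common = {B, F}, closure = {B, F} → lossy.
Decomposition 2: common = {A, D, E}, closure = {A, B, D, E, F} → lossless.
Decomposition 3: common = {A, E}, closure = {A, B, E, F} → lossless.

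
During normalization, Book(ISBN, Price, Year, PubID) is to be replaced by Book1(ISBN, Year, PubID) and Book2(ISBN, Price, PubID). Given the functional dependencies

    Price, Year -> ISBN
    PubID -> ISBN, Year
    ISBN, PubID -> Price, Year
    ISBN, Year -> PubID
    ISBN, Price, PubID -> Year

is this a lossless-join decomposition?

Yes

Common attributes: Book1 ∩ Book2 = {ISBN, PubID}.
Closure of {ISBN, PubID}: PubID → ISBN, Year applies, adding Year; ISBN, PubID → Price, Year applies, adding Price. So (ISBN, PubID)⁺ = {ISBN, Price, Year, PubID}.
This closure contains every attribute of Book1, so Book1 ∩ Book2 → Book1. The join is lossless.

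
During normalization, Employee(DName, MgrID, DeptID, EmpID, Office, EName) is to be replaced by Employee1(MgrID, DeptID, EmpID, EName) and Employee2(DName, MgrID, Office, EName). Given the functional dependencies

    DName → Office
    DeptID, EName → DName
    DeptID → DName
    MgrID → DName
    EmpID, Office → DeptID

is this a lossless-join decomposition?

Common attributes: Employee1 ∩ Employee2 = {MgrID, EName}.
Closure of {MgrID, EName}: MgrID → DName applies, adding DName; DName → Office applies, adding Office. So (MgrID, EName)⁺ = {DName, MgrID, Office, EName}.
This closure contains every attribute of Employee2, so Employee1 ∩ Employee2 → Employee2. The join is lossless.

Yes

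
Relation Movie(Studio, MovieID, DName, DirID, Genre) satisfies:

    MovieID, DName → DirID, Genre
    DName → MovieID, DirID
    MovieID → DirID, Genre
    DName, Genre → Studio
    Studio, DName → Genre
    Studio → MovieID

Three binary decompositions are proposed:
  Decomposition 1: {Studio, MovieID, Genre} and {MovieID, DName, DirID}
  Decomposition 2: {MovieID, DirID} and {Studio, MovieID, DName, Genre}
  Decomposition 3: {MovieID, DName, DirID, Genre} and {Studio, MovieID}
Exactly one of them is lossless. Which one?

Decomposition 2

Decomposition 1: common = {MovieID}, closure = {MovieID, DirID, Genre} → lossy.
Decomposition 2: common = {MovieID}, closure = {MovieID, DirID, Genre} → lossless.
Decomposition 3: common = {MovieID}, closure = {MovieID, DirID, Genre} → lossy.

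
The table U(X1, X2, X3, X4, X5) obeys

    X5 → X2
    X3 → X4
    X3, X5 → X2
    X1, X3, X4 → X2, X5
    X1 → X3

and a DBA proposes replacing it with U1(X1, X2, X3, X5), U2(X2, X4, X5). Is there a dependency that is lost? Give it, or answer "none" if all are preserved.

X3 → X4

Check X3 → X4: no single fragment contains all of {X3, X4}, and the restricted closure of {X3} across the fragments never reaches {X4}.
X5 → X2 is preserved.
X3, X5 → X2 is preserved.
X1, X3, X4 → X2, X5 is preserved.
X1 → X3 is preserved.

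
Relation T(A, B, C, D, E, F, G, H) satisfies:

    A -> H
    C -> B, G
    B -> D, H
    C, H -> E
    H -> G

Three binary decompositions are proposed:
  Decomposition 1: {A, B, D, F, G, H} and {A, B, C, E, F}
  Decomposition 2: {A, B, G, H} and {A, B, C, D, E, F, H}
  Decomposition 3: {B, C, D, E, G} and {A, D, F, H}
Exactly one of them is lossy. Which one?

Decomposition 3

Decomposition 1: common = {A, B, F}, closure = {A, B, D, F, G, H} → lossless.
Decomposition 2: common = {A, B, H}, closure = {A, B, D, G, H} → lossless.
Decomposition 3: common = {D}, closure = {D} → lossy.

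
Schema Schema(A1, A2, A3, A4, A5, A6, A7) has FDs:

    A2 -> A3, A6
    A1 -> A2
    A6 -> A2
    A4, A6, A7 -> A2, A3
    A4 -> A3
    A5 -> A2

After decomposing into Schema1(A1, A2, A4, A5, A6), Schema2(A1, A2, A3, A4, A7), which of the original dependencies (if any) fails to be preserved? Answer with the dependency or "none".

none

A2 → A3, A6: restricted closure across fragments reaches A3, A6.
A1 → A2 lies within Schema1.
A6 → A2 lies within Schema1.
A4, A6, A7 → A2, A3: restricted closure across fragments reaches A2, A3.
A4 → A3 lies within Schema2.
A5 → A2 lies within Schema1.
Every dependency is enforceable on the fragments, so the decomposition is dependency-preserving.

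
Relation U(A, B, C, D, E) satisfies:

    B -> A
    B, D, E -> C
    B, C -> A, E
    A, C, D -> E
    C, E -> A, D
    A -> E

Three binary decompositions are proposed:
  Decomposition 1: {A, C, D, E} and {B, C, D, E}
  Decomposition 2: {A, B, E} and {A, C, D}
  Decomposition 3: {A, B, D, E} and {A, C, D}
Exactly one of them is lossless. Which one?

Decomposition 1: common = {C, D, E}, closure = {A, C, D, E} → lossless.
Decomposition 2: common = {A}, closure = {A, E} → lossy.
Decomposition 3: common = {A, D}, closure = {A, D, E} → lossy.

Decomposition 1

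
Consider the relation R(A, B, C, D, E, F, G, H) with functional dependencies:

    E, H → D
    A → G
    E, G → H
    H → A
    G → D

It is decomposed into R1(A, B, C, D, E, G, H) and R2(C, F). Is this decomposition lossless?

Common attributes: R1 ∩ R2 = {C}.
No dependency enlarges {C}, so (C)⁺ = {C}.
The closure contains neither all of R1 = {A, B, C, D, E, G, H} nor all of R2 = {C, F}, so the common attributes are not a superkey of either fragment. The join is lossy.

No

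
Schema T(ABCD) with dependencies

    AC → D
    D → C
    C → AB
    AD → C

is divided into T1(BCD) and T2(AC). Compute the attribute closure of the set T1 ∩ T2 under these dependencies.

T1 ∩ T2 = {C}.
C → AB applies, adding AB
AC → D applies, adding D
Closure: {ABCD}.

ABCD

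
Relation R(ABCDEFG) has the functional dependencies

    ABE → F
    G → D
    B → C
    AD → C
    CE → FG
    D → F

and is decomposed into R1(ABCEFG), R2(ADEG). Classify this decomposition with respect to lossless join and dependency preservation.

lossless but not dependency-preserving

Lossless test: (AEG)⁺ = {ACDEFG}, which contains all of one fragment — lossless.
Dependency preservation: the restricted closure of {AD} across the fragments never reaches {C}, so AD → C cannot be enforced without a join — not preserved.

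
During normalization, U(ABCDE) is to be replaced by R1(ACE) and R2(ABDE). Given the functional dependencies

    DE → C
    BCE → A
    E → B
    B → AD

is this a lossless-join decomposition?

Common attributes: R1 ∩ R2 = {AE}.
Closure of {AE}: E → B applies, adding B; B → AD applies, adding D; DE → C applies, adding C. So (AE)⁺ = {ABCDE}.
This closure contains every attribute of R1, so R1 ∩ R2 → R1. The join is lossless.

Yes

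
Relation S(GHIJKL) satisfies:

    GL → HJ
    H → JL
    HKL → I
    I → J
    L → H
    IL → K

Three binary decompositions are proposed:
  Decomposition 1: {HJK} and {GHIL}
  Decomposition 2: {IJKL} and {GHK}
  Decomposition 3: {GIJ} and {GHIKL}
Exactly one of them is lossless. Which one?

Decomposition 3

Decomposition 1: common = {H}, closure = {HJL} → lossy.
Decomposition 2: common = {K}, closure = {K} → lossy.
Decomposition 3: common = {GI}, closure = {GIJ} → lossless.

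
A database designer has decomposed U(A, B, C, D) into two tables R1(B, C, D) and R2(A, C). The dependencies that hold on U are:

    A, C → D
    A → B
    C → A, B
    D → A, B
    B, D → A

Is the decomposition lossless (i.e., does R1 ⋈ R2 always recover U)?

Common attributes: R1 ∩ R2 = {C}.
Closure of {C}: C → A, B applies, adding A, B; A, C → D applies, adding D. So (C)⁺ = {A, B, C, D}.
This closure contains every attribute of R1, so R1 ∩ R2 → R1. The join is lossless.

Yes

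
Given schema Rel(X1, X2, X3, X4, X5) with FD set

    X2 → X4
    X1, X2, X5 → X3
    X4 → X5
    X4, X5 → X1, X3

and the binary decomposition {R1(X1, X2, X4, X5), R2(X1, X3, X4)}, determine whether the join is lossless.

Common attributes: R1 ∩ R2 = {X1, X4}.
Closure of {X1, X4}: X4 → X5 applies, adding X5; X4, X5 → X1, X3 applies, adding X3. So (X1, X4)⁺ = {X1, X3, X4, X5}.
This closure contains every attribute of R2, so R1 ∩ R2 → R2. The join is lossless.

Yes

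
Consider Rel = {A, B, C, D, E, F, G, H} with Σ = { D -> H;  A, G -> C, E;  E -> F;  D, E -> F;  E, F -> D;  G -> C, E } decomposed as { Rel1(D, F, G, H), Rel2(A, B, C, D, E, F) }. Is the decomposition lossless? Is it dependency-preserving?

Lossless test: (D, F)⁺ = {D, F, H}, which is a superkey of neither fragment — lossy.
Dependency preservation: the restricted closure of {A, G} across the fragments never reaches {C, E}, so A, G → C, E cannot be enforced without a join — not preserved.

lossy and not dependency-preserving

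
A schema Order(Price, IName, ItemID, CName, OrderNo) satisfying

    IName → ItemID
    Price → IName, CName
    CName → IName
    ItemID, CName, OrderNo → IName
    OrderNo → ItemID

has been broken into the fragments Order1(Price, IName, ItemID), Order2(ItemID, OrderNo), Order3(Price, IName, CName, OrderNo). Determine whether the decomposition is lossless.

Chase test. Columns are Price, IName, ItemID, CName, OrderNo; row i has aⱼ where attribute j ∈ Orderi, else bᵢⱼ.
Initial tableau (one row per fragment):
  row 1: a1 a2 a3 b14 b15
  row 2: b21 b22 a3 b24 a5
  row 3: a1 a2 b33 a4 a5
Rows 1 and 3 agree on IName; apply IName→ItemID and equate their ItemID entries.
Rows 1 and 3 agree on Price; apply Price→IName, CName and equate their IName, CName entries.
Row 3 is now all distinguished symbols — the join is lossless.

Yes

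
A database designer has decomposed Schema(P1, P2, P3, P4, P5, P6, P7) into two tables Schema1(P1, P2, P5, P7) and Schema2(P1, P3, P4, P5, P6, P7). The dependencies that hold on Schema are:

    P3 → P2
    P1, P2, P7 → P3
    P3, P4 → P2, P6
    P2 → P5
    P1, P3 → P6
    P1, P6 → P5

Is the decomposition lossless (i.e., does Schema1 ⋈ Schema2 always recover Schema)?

No

Common attributes: Schema1 ∩ Schema2 = {P1, P5, P7}.
No dependency enlarges {P1, P5, P7}, so (P1, P5, P7)⁺ = {P1, P5, P7}.
The closure contains neither all of Schema1 = {P1, P2, P5, P7} nor all of Schema2 = {P1, P3, P4, P5, P6, P7}, so the common attributes are not a superkey of either fragment. The join is lossy.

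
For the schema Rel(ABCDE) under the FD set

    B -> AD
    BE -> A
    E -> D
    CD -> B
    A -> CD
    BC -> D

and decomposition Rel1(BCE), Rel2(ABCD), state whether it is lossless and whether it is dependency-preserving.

lossless but not dependency-preserving

Lossless test: (BC)⁺ = {ABCD}, which contains all of one fragment — lossless.
Dependency preservation: the restricted closure of {E} across the fragments never reaches {D}, so E → D cannot be enforced without a join — not preserved.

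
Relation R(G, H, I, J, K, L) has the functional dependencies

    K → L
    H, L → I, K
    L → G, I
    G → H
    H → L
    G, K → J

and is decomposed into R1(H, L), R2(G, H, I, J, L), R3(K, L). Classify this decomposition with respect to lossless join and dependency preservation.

Lossless test (chase): Rows 1 and 2 agree on H, L; apply H, L→I, K and equate their I, K entries. Rows 1 and 2 agree on L; apply L→G, I and equate their G, I entries. Rows 1 and 3 agree on L; apply L→G, I and equate their G, I entries. Rows 1 and 3 agree on G; apply G→H and equate their H entries. Rows 1 and 2 agree on G, K; apply G, K→J and equate their J entries. Rows 1 and 3 agree on H, L; apply H, L→I, K and equate their I, K entries. Rows 1 and 3 agree on G, K; apply G, K→J and equate their J entries. Row 1 is now all distinguished symbols — the join is lossless.
Dependency preservation: H, L → I, K; G, K → J are not contained in any single fragment, but the restricted closure of each left-hand side across the fragments still reaches the right-hand side; the remaining FDs each lie inside some fragment. All dependencies are preserved.

lossless and dependency-preserving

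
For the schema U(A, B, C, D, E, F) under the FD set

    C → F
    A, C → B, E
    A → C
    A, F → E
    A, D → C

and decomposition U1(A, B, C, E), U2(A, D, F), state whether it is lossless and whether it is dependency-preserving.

lossless but not dependency-preserving

Lossless test: (A)⁺ = {A, B, C, E, F}, which contains all of one fragment — lossless.
Dependency preservation: the restricted closure of {C} across the fragments never reaches {F}, so C → F cannot be enforced without a join — not preserved.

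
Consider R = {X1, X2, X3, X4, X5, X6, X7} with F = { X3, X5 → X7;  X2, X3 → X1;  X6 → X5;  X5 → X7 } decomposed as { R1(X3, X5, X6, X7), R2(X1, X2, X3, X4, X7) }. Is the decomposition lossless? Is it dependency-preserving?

Lossless test: (X3, X7)⁺ = {X3, X7}, which is a superkey of neither fragment — lossy.
Dependency preservation: every FD's attributes lie within a single fragment, so each can be enforced locally — preserved.

lossy but dependency-preserving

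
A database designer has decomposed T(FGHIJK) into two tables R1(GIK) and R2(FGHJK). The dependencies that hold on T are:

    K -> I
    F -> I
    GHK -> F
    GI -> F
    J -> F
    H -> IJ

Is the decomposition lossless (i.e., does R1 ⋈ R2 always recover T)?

Common attributes: R1 ∩ R2 = {GK}.
Closure of {GK}: K → I applies, adding I; GI → F applies, adding F. So (GK)⁺ = {FGIK}.
This closure contains every attribute of R1, so R1 ∩ R2 → R1. The join is lossless.

Yes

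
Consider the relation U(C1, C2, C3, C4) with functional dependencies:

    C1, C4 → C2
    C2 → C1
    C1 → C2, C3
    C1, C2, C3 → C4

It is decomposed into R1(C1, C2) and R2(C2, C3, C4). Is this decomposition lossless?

Yes

Common attributes: R1 ∩ R2 = {C2}.
Closure of {C2}: C2 → C1 applies, adding C1; C1 → C2, C3 applies, adding C3; C1, C2, C3 → C4 applies, adding C4. So (C2)⁺ = {C1, C2, C3, C4}.
This closure contains every attribute of R1, so R1 ∩ R2 → R1. The join is lossless.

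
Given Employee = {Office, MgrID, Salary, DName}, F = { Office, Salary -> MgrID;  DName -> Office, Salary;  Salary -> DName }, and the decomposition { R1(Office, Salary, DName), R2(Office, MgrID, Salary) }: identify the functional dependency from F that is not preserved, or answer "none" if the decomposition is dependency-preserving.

none

Office, Salary → MgrID lies within R2.
DName → Office, Salary lies within R1.
Salary → DName lies within R1.
Every dependency is enforceable on the fragments, so the decomposition is dependency-preserving.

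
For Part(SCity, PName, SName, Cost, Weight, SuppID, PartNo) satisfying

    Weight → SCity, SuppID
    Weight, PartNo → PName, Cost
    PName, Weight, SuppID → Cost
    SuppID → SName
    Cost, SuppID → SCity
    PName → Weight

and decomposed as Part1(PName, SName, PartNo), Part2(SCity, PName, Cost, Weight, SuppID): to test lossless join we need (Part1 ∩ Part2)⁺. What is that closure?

SCity, PName, SName, Cost, Weight, SuppID

Part1 ∩ Part2 = {PName}.
PName → Weight applies, adding Weight
Weight → SCity, SuppID applies, adding SCity, SuppID
PName, Weight, SuppID → Cost applies, adding Cost
SuppID → SName applies, adding SName
Closure: {SCity, PName, SName, Cost, Weight, SuppID}.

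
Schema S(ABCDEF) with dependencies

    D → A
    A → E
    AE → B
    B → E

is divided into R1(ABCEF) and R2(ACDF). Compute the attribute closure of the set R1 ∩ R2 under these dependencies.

R1 ∩ R2 = {ACF}.
A → E applies, adding E
AE → B applies, adding B
Closure: {ABCEF}.

ABCEF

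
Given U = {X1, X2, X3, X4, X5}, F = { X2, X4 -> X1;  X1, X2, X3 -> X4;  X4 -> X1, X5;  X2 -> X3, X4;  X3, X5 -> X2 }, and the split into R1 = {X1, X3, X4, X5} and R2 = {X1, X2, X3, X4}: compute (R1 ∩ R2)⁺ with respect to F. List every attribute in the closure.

R1 ∩ R2 = {X1, X3, X4}.
X4 → X1, X5 applies, adding X5
X3, X5 → X2 applies, adding X2
Closure: {X1, X2, X3, X4, X5}.

X1, X2, X3, X4, X5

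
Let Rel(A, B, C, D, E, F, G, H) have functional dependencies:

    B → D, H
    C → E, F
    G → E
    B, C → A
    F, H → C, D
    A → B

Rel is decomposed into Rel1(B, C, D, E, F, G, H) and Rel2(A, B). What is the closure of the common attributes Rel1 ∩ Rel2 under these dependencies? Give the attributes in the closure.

Rel1 ∩ Rel2 = {B}.
B → D, H applies, adding D, H
Closure: {B, D, H}.

B, D, H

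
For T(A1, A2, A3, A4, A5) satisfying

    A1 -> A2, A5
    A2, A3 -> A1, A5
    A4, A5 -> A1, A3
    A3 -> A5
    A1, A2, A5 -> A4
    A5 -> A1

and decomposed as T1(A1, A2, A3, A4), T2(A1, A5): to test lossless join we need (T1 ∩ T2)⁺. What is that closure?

T1 ∩ T2 = {A1}.
A1 → A2, A5 applies, adding A2, A5
A1, A2, A5 → A4 applies, adding A4
A4, A5 → A1, A3 applies, adding A3
Closure: {A1, A2, A3, A4, A5}.

A1, A2, A3, A4, A5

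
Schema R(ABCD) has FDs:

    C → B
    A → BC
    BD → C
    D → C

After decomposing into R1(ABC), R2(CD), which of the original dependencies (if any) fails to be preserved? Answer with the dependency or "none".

C → B lies within R1.
A → BC lies within R1.
BD → C: restricted closure across fragments reaches C.
D → C lies within R2.
Every dependency is enforceable on the fragments, so the decomposition is dependency-preserving.

none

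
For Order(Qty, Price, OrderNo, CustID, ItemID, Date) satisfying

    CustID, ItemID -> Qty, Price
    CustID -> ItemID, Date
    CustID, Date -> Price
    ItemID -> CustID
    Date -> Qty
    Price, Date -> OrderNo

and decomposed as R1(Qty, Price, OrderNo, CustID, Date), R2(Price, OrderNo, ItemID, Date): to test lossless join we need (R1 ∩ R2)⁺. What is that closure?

R1 ∩ R2 = {Price, OrderNo, Date}.
Date → Qty applies, adding Qty
Closure: {Qty, Price, OrderNo, Date}.

Qty, Price, OrderNo, Date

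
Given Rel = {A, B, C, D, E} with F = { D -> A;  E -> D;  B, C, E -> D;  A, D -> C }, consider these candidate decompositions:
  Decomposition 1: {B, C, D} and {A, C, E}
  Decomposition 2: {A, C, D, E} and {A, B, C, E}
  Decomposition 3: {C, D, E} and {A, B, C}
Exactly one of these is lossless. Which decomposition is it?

Decomposition 1: common = {C}, closure = {C} → lossy.
Decomposition 2: common = {A, C, E}, closure = {A, C, D, E} → lossless.
Decomposition 3: common = {C}, closure = {C} → lossy.

Decomposition 2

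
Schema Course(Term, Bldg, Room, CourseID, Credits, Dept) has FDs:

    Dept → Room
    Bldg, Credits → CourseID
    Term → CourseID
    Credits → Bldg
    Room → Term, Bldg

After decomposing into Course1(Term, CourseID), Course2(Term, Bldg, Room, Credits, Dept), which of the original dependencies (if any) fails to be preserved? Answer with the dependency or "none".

Check Bldg, Credits → CourseID: no single fragment contains all of {Bldg, CourseID, Credits}, and the restricted closure of {Bldg, Credits} across the fragments never reaches {CourseID}.
Dept → Room is preserved.
Term → CourseID is preserved.
Credits → Bldg is preserved.
Room → Term, Bldg is preserved.

Bldg, Credits → CourseID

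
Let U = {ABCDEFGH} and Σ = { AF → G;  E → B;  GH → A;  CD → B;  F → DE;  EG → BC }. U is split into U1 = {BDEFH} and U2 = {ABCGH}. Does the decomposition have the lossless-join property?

No

Common attributes: U1 ∩ U2 = {BH}.
No dependency enlarges {BH}, so (BH)⁺ = {BH}.
The closure contains neither all of U1 = {BDEFH} nor all of U2 = {ABCGH}, so the common attributes are not a superkey of either fragment. The join is lossy.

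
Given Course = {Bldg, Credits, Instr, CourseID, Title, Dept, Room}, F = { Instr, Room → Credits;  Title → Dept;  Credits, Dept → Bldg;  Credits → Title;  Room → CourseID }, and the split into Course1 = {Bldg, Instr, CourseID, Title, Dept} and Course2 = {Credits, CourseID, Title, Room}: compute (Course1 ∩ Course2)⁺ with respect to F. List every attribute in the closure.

CourseID, Title, Dept

Course1 ∩ Course2 = {CourseID, Title}.
Title → Dept applies, adding Dept
Closure: {CourseID, Title, Dept}.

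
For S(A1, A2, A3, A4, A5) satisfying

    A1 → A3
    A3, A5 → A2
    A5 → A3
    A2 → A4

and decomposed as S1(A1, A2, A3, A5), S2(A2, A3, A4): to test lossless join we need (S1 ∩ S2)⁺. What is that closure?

S1 ∩ S2 = {A2, A3}.
A2 → A4 applies, adding A4
Closure: {A2, A3, A4}.

A2, A3, A4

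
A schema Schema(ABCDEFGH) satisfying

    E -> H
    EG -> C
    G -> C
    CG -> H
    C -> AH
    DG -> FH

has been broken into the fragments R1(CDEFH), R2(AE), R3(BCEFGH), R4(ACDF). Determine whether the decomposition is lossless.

No

Chase test. Columns are ABCDEFGH; row i has aⱼ where attribute j ∈ Ri, else bᵢⱼ.
Initial tableau (one row per fragment):
  row 1: b11 b12 a3 a4 a5 a6 b17 a8
  row 2: a1 b22 b23 b24 a5 b26 b27 b28
  row 3: b31 a2 a3 b34 a5 a6 a7 a8
  row 4: a1 b42 a3 a4 b45 a6 b47 b48
Rows 1 and 2 agree on E; apply E→H and equate their H entries.
Rows 1 and 3 agree on C; apply C→AH and equate their AH entries.
Rows 1 and 4 agree on C; apply C→AH and equate their AH entries.
No row becomes fully distinguished — the join is lossy.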